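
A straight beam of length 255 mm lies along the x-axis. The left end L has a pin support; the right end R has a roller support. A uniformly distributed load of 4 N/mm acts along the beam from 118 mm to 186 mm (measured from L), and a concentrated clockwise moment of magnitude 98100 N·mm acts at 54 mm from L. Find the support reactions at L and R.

Resultant of the distributed load: 4 × 68 = 272 N at 152 mm from L.
Taking moments about L: R_y·255 − (4·68)·152 − 98100 = 0 → R_y = 139444/255 = 546.839 ≈ 546.8 N.
ΣF_y = 0: L_y + 546.839 − 4·68 = 0 → L_y = -274.8 N.
ΣF_x = 0: no horizontal applied forces, so L_x = 0.

L_x = 0, L_y = -274.8 N, R_y = 546.8 N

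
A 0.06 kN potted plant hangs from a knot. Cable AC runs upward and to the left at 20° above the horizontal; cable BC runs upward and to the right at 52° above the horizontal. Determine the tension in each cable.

ΣF_x = 0: −T_AC·cos20° + T_BC·cos52° = 0 → T_BC = 1.52631·T_AC.
ΣF_y = 0: T_AC·sin20° + T_BC·sin52° = 0.06.
Substitute: T_AC·(0.34202 + 1.52631·0.788011) = 0.06 → T_AC = 0.0388408 ≈ 0.03884 kN.
Then T_BC = 1.52631 × 0.0388408 = 0.05928 kN.

T_AC = 0.03884 kN, T_BC = 0.05928 kN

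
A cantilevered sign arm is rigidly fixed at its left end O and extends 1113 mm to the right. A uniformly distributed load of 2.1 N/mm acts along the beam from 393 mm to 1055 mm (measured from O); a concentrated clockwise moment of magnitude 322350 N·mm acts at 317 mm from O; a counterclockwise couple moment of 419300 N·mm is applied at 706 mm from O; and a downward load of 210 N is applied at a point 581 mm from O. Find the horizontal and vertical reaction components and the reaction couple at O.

Resultant of the distributed load: 2.1 × 662 = 1390.2 N at 724 mm from O.
ΣF_x = 0: O_x = 0.
ΣF_y = 0: O_y − 2.1·662 − 210 = 0 → O_y = 1600 N.
ΣM about O: M_O − (2.1·662)·724 − 322350 + 419300 − 210·581 = 0 → M_O = 1032000 N·mm.

O_x = 0, O_y = 1600 N, M_O = 1032000 N·mm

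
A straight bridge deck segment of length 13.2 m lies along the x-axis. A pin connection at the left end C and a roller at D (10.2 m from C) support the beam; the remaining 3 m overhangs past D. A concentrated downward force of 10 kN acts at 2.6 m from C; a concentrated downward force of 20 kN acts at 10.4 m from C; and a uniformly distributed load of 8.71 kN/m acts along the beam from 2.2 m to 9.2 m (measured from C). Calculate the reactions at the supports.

C_x = 0, C_y = 33.96 kN, D_y = 57.01 kN

Resultant of the distributed load: 8.71 × 7 = 60.97 kN at 5.7 m from C.
ΣM about C: D_y·10.2 − 10·2.6 − 20·10.4 − (8.71·7)·5.7 = 0 → D_y = 581.529/10.2 = 57.0126 ≈ 57.01 kN.
ΣF_y = 0: C_y + 57.0126 − 10 − 20 − 8.71·7 = 0 → C_y = 33.96 kN.
ΣF_x = 0: no horizontal applied forces, so C_x = 0.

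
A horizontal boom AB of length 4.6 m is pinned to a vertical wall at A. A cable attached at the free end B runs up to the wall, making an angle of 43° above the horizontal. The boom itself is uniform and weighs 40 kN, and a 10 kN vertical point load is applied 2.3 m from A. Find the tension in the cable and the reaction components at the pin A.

ΣM about A: T·sin43°·4.6 − 40·2.3 − 10·2.3 = 0 → T = 115/(4.6·0.681998) = 36.657 ≈ 36.66 kN.
ΣF_x = 0: A_x − T·cos43° = 0 → A_x = 36.657 × 0.731354 = 26.81 kN.
ΣF_y = 0: A_y + T·sin43° − 40 − 10 = 0 → A_y = 50 − 36.657 × 0.681998 = 25.00 kN.

T = 36.66 kN, A_x = 26.81 kN, A_y = 25.00 kN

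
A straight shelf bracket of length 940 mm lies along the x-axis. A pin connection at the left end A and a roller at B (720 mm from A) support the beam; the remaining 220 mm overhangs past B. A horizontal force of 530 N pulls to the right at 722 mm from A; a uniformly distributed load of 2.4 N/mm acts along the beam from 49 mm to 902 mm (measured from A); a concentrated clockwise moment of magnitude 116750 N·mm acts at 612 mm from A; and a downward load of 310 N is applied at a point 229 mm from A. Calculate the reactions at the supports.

Resultant of the distributed load: 2.4 × 853 = 2047.2 N at 475.5 mm from A.
ΣM about A: B_y·720 − (2.4·853)·475.5 − 116750 − 310·229 = 0 → B_y = 1161183.6/720 = 1612.76 ≈ 1613 N.
ΣF_y = 0: A_y + 1612.76 − 2.4·853 − 310 = 0 → A_y = 744.4 N.
ΣF_x = 0: A_x + 530 = 0 → A_x = -530.0 N.

A_x = -530.0 N, A_y = 744.4 N, B_y = 1613 N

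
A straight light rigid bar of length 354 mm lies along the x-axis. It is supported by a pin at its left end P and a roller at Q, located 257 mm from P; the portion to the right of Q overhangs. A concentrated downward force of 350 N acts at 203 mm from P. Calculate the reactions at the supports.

ΣM about P: Q_y·257 − 350·203 = 0 → Q_y = 71050/257 = 276.459 ≈ 276.5 N.
ΣF_y = 0: P_y + 276.459 − 350 = 0 → P_y = 73.54 N.
ΣF_x = 0: no horizontal applied forces, so P_x = 0.

P_x = 0, P_y = 73.54 N, Q_y = 276.5 N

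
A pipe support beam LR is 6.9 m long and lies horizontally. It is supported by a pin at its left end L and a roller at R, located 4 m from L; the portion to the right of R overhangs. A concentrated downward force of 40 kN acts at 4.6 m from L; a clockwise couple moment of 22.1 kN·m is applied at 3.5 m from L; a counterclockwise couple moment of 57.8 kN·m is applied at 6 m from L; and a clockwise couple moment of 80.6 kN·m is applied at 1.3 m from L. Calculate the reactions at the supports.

Moments about L: R_y·4 − 40·4.6 − 22.1 + 57.8 − 80.6 = 0 → R_y = 228.9/4 = 57.225 ≈ 57.23 kN.
ΣF_y = 0: L_y + 57.225 − 40 = 0 → L_y = -17.23 kN.
ΣF_x = 0: no horizontal applied forces, so L_x = 0.

L_x = 0, L_y = -17.23 kN, R_y = 57.23 kN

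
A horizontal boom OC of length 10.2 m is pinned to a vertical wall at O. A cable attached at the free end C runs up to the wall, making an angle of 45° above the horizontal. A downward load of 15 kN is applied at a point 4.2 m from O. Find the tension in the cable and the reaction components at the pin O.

ΣM about O: T·sin45°·10.2 − 15·4.2 = 0 → T = 63/(10.2·0.707107) = 8.73485 ≈ 8.735 kN.
ΣF_x = 0: O_x − T·cos45° = 0 → O_x = 8.73485 × 0.707107 = 6.176 kN.
ΣF_y = 0: O_y + T·sin45° − 15 = 0 → O_y = 15 − 8.73485 × 0.707107 = 8.824 kN.

T = 8.735 kN, O_x = 6.176 kN, O_y = 8.824 kN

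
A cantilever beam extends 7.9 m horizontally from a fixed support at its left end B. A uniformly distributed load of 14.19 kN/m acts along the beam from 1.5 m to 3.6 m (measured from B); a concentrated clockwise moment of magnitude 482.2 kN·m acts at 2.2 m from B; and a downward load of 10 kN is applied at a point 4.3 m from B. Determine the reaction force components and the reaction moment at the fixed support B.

B_x = 0, B_y = 39.80 kN, M_B = 601.2 kN·m

Resultant of the distributed load: 14.19 × 2.1 = 29.799 kN at 2.55 m from B.
ΣF_x = 0: B_x = 0.
ΣF_y = 0: B_y − 14.19·2.1 − 10 = 0 → B_y = 39.80 kN.
ΣM about B: M_B − (14.19·2.1)·2.55 − 482.2 − 10·4.3 = 0 → M_B = 601.2 kN·m.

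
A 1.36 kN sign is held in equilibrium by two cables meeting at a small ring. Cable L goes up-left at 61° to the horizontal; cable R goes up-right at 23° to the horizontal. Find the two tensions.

ΣF_x = 0: −T_L·cos61° + T_R·cos23° = 0 → T_R = 0.526678·T_L.
ΣF_y = 0: T_L·sin61° + T_R·sin23° = 1.36.
Substitute: T_L·(0.87462 + 0.526678·0.390731) = 1.36 → T_L = 1.25878 ≈ 1.259 kN.
Then T_R = 0.526678 × 1.25878 = 0.6630 kN.

T_L = 1.259 kN, T_R = 0.6630 kN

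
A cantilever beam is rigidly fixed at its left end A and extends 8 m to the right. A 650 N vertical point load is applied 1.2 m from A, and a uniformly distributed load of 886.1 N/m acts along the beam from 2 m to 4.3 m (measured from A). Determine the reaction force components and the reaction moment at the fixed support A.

A_x = 0, A_y = 2688 N, M_A = 7200 N·m

Resultant of the distributed load: 886.1 × 2.3 = 2038.03 N at 3.15 m from A.
ΣF_x = 0: A_x = 0.
ΣF_y = 0: A_y − 650 − 886.1·2.3 = 0 → A_y = 2688 N.
ΣM about A: M_A − 650·1.2 − (886.1·2.3)·3.15 = 0 → M_A = 7200 N·m.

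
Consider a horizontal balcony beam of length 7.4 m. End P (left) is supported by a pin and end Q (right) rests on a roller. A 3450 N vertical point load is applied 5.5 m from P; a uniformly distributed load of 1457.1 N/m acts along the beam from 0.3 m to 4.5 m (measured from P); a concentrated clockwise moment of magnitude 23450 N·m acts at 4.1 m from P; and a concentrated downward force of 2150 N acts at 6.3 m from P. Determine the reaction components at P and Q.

P_x = 0, P_y = 2172 N, Q_y = 9548 N

Resultant of the distributed load: 1457.1 × 4.2 = 6119.82 N at 2.4 m from P.
Moments about P: Q_y·7.4 − 3450·5.5 − (1457.1·4.2)·2.4 − 23450 − 2150·6.3 = 0 → Q_y = 70657.568/7.4 = 9548.32 ≈ 9548 N.
ΣF_y = 0: P_y + 9548.32 − 3450 − 1457.1·4.2 − 2150 = 0 → P_y = 2172 N.
ΣF_x = 0: no horizontal applied forces, so P_x = 0.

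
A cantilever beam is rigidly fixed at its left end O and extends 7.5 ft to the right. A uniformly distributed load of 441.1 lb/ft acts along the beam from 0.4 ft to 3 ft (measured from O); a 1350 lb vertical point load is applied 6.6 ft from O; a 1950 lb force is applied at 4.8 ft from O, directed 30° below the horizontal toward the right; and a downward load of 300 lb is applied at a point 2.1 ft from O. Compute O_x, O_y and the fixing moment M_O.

Resultant of the distributed load: 441.1 × 2.6 = 1146.86 lb at 1.7 ft from O.
ΣF_x = 0: O_x + 1950·cos30° = 0 → O_x = -1689 lb.
ΣF_y = 0: O_y − 441.1·2.6 − 1350 − 1950·sin30° − 300 = 0 → O_y = 3772 lb.
ΣM about O: M_O − (441.1·2.6)·1.7 − 1350·6.6 − 1950·sin30°·4.8 − 300·2.1 = 0 → M_O = 16170 lb·ft.

O_x = -1689 lb, O_y = 3772 lb, M_O = 16170 lb·ft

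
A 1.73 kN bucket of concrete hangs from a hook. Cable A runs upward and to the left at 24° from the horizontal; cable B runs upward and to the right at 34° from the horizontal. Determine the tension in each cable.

ΣF_x = 0: −T_A·cos24° + T_B·cos34° = 0 → T_B = 1.10193·T_A.
ΣF_y = 0: T_A·sin24° + T_B·sin34° = 1.73.
Substitute: T_A·(0.406737 + 1.10193·0.559193) = 1.73 → T_A = 1.69122 ≈ 1.691 kN.
Then T_B = 1.10193 × 1.69122 = 1.864 kN.

T_A = 1.691 kN, T_B = 1.864 kN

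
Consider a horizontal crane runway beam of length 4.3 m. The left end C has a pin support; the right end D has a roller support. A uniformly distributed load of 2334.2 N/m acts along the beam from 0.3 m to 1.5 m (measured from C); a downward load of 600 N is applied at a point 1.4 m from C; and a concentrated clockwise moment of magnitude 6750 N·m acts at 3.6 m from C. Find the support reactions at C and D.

C_x = 0, C_y = 1050 N, D_y = 2351 N

Resultant of the distributed load: 2334.2 × 1.2 = 2801.04 N at 0.9 m from C.
Moments about C: D_y·4.3 − (2334.2·1.2)·0.9 − 600·1.4 − 6750 = 0 → D_y = 10110.936/4.3 = 2351.38 ≈ 2351 N.
ΣF_y = 0: C_y + 2351.38 − 2334.2·1.2 − 600 = 0 → C_y = 1050 N.
ΣF_x = 0: no horizontal applied forces, so C_x = 0.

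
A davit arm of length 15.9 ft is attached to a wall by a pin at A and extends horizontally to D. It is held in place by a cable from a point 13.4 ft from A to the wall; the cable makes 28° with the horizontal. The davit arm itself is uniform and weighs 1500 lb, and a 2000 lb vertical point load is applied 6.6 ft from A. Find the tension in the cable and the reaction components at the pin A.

ΣM about A: T·sin28°·13.4 − 1500·7.95 − 2000·6.6 = 0 → T = 25125/(13.4·0.469472) = 3993.85 ≈ 3994 lb.
ΣF_x = 0: A_x − T·cos28° = 0 → A_x = 3993.85 × 0.882948 = 3526 lb.
ΣF_y = 0: A_y + T·sin28° − 1500 − 2000 = 0 → A_y = 3500 − 3993.85 × 0.469472 = 1625 lb.

T = 3994 lb, A_x = 3526 lb, A_y = 1625 lb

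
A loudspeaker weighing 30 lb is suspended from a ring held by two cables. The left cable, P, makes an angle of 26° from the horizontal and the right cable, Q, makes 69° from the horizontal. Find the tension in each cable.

ΣF_x = 0: −T_P·cos26° + T_Q·cos69° = 0 → T_Q = 2.50802·T_P.
ΣF_y = 0: T_P·sin26° + T_Q·sin69° = 30.
Substitute: T_P·(0.438371 + 2.50802·0.93358) = 30 → T_P = 10.7921 ≈ 10.79 lb.
Then T_Q = 2.50802 × 10.7921 = 27.07 lb.

T_P = 10.79 lb, T_Q = 27.07 lb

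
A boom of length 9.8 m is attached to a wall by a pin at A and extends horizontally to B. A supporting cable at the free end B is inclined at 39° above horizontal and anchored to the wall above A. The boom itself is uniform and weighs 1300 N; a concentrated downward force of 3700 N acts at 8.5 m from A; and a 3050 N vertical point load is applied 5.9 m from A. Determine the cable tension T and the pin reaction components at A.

T = 9050 N, A_x = 7033 N, A_y = 2355 N

ΣM about A: T·sin39°·9.8 − 1300·4.9 − 3700·8.5 − 3050·5.9 = 0 → T = 55815/(9.8·0.62932) = 9050.1 ≈ 9050 N.
ΣF_x = 0: A_x − T·cos39° = 0 → A_x = 9050.1 × 0.777146 = 7033 N.
ΣF_y = 0: A_y + T·sin39° − 1300 − 3700 − 3050 = 0 → A_y = 8050 − 9050.1 × 0.62932 = 2355 N.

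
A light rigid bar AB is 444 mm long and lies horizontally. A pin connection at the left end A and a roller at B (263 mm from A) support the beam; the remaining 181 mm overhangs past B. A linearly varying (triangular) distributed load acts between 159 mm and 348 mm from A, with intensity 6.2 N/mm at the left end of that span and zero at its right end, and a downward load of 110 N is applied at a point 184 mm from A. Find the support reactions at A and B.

A_x = 0, A_y = 124.4 N, B_y = 571.5 N

Resultant of the triangular load: ½ × 6.2 × 189 = 585.9 N, acting at 222 mm from A (one-third of the span from the peak).
ΣM about A: B_y·263 − (½·6.2·189)·222 − 110·184 = 0 → B_y = 150309.8/263 = 571.52 ≈ 571.5 N.
ΣF_y = 0: A_y + 571.52 − ½·6.2·189 − 110 = 0 → A_y = 124.4 N.
ΣF_x = 0: no horizontal applied forces, so A_x = 0.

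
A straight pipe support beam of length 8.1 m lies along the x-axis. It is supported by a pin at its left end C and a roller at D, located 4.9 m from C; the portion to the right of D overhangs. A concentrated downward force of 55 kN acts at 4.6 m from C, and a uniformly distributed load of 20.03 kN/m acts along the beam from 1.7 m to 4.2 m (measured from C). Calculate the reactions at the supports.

C_x = 0, C_y = 23.30 kN, D_y = 81.78 kN

Resultant of the distributed load: 20.03 × 2.5 = 50.075 kN at 2.95 m from C.
ΣM about C: D_y·4.9 − 55·4.6 − (20.03·2.5)·2.95 = 0 → D_y = 400.72125/4.9 = 81.7798 ≈ 81.78 kN.
ΣF_y = 0: C_y + 81.7798 − 55 − 20.03·2.5 = 0 → C_y = 23.30 kN.
ΣF_x = 0: no horizontal applied forces, so C_x = 0.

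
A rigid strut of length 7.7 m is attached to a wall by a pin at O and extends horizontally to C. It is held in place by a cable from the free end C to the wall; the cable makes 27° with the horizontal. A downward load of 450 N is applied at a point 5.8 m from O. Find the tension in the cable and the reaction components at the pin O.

T = 746.6 N, O_x = 665.2 N, O_y = 111.0 N

ΣM about O: T·sin27°·7.7 − 450·5.8 = 0 → T = 2610/(7.7·0.45399) = 746.627 ≈ 746.6 N.
ΣF_x = 0: O_x − T·cos27° = 0 → O_x = 746.627 × 0.891007 = 665.2 N.
ΣF_y = 0: O_y + T·sin27° − 450 = 0 → O_y = 450 − 746.627 × 0.45399 = 111.0 N.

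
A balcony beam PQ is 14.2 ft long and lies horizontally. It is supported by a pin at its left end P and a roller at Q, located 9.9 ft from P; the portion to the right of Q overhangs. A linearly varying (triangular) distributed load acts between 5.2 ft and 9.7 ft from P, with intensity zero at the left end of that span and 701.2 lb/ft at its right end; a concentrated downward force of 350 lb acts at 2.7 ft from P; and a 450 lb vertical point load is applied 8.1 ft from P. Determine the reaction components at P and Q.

P_x = 0, P_y = 607.3 lb, Q_y = 1770 lb

Resultant of the triangular load: ½ × 701.2 × 4.5 = 1577.7 lb, acting at 8.2 ft from P (one-third of the span from the peak).
Taking moments about P: Q_y·9.9 − (½·701.2·4.5)·8.2 − 350·2.7 − 450·8.1 = 0 → Q_y = 17527.14/9.9 = 1770.42 ≈ 1770 lb.
ΣF_y = 0: P_y + 1770.42 − ½·701.2·4.5 − 350 − 450 = 0 → P_y = 607.3 lb.
ΣF_x = 0: no horizontal applied forces, so P_x = 0.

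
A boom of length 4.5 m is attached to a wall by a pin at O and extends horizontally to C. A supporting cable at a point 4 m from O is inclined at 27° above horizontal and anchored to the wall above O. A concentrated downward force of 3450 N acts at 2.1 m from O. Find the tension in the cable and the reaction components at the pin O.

ΣM about O: T·sin27°·4 − 3450·2.1 = 0 → T = 7245/(4·0.45399) = 3989.63 ≈ 3990 N.
ΣF_x = 0: O_x − T·cos27° = 0 → O_x = 3989.63 × 0.891007 = 3555 N.
ΣF_y = 0: O_y + T·sin27° − 3450 = 0 → O_y = 3450 − 3989.63 × 0.45399 = 1639 N.

T = 3990 N, O_x = 3555 N, O_y = 1639 N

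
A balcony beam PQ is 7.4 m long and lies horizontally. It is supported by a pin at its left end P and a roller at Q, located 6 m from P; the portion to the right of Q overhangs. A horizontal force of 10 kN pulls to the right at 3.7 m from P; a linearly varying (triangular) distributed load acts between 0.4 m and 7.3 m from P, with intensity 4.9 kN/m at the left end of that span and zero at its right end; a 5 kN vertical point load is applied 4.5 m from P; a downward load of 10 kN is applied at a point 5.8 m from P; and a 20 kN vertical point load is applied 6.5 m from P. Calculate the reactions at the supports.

P_x = -10.00 kN, P_y = 9.214 kN, Q_y = 42.69 kN

Resultant of the triangular load: ½ × 4.9 × 6.9 = 16.905 kN, acting at 2.7 m from P (one-third of the span from the peak).
Taking moments about P: Q_y·6 − (½·4.9·6.9)·2.7 − 5·4.5 − 10·5.8 − 20·6.5 = 0 → Q_y = 256.1435/6 = 42.6906 ≈ 42.69 kN.
ΣF_y = 0: P_y + 42.6906 − ½·4.9·6.9 − 5 − 10 − 20 = 0 → P_y = 9.214 kN.
ΣF_x = 0: P_x + 10 = 0 → P_x = -10.00 kN.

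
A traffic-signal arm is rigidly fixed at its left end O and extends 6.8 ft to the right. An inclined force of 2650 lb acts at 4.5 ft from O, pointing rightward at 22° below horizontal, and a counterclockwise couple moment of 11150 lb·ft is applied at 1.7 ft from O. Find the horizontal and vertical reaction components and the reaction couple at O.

ΣF_x = 0: O_x + 2650·cos22° = 0 → O_x = -2457 lb.
ΣF_y = 0: O_y − 2650·sin22° = 0 → O_y = 992.7 lb.
ΣM about O: M_O − 2650·sin22°·4.5 + 11150 = 0 → M_O = -6683 lb·ft.

O_x = -2457 lb, O_y = 992.7 lb, M_O = -6683 lb·ft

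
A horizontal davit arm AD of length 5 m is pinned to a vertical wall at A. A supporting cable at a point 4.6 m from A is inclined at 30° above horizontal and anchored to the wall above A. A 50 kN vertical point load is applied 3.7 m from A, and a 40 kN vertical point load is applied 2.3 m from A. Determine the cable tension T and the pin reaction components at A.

ΣM about A: T·sin30°·4.6 − 50·3.7 − 40·2.3 = 0 → T = 277/(4.6·0.5) = 120.435 ≈ 120.4 kN.
ΣF_x = 0: A_x − T·cos30° = 0 → A_x = 120.435 × 0.866025 = 104.3 kN.
ΣF_y = 0: A_y + T·sin30° − 50 − 40 = 0 → A_y = 90 − 120.435 × 0.5 = 29.78 kN.

T = 120.4 kN, A_x = 104.3 kN, A_y = 29.78 kN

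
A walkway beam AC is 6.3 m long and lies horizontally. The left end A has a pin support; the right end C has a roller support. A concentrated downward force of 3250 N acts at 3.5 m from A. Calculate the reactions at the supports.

Moments about A: C_y·6.3 − 3250·3.5 = 0 → C_y = 11375/6.3 = 1805.56 ≈ 1806 N.
ΣF_y = 0: A_y + 1805.56 − 3250 = 0 → A_y = 1444 N.
ΣF_x = 0: no horizontal applied forces, so A_x = 0.

A_x = 0, A_y = 1444 N, C_y = 1806 N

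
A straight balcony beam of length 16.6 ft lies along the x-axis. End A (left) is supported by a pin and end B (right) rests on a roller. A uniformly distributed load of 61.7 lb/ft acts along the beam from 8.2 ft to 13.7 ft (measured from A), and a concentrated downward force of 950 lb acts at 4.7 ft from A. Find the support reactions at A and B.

A_x = 0, A_y = 796.5 lb, B_y = 492.8 lb

Resultant of the distributed load: 61.7 × 5.5 = 339.35 lb at 10.95 ft from A.
Moments about A: B_y·16.6 − (61.7·5.5)·10.95 − 950·4.7 = 0 → B_y = 8180.8825/16.6 = 492.824 ≈ 492.8 lb.
ΣF_y = 0: A_y + 492.824 − 61.7·5.5 − 950 = 0 → A_y = 796.5 lb.
ΣF_x = 0: no horizontal applied forces, so A_x = 0.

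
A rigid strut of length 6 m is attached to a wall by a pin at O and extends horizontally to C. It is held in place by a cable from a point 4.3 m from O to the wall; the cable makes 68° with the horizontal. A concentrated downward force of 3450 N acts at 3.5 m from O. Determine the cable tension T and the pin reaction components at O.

ΣM about O: T·sin68°·4.3 − 3450·3.5 = 0 → T = 12075/(4.3·0.927184) = 3028.68 ≈ 3029 N.
ΣF_x = 0: O_x − T·cos68° = 0 → O_x = 3028.68 × 0.374607 = 1135 N.
ΣF_y = 0: O_y + T·sin68° − 3450 = 0 → O_y = 3450 − 3028.68 × 0.927184 = 641.9 N.

T = 3029 N, O_x = 1135 N, O_y = 641.9 N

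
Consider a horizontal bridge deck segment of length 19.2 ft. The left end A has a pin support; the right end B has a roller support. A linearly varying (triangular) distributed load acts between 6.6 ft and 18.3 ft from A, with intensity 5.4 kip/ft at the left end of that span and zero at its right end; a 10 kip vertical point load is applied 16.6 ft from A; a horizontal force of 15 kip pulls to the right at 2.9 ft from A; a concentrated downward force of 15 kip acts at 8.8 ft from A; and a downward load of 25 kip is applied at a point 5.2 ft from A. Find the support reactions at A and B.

A_x = -15.00 kip, A_y = 42.02 kip, B_y = 39.57 kip

Resultant of the triangular load: ½ × 5.4 × 11.7 = 31.59 kip, acting at 10.5 ft from A (one-third of the span from the peak).
Moments about A: B_y·19.2 − (½·5.4·11.7)·10.5 − 10·16.6 − 15·8.8 − 25·5.2 = 0 → B_y = 759.695/19.2 = 39.5674 ≈ 39.57 kip.
ΣF_y = 0: A_y + 39.5674 − ½·5.4·11.7 − 10 − 15 − 25 = 0 → A_y = 42.02 kip.
ΣF_x = 0: A_x + 15 = 0 → A_x = -15.00 kip.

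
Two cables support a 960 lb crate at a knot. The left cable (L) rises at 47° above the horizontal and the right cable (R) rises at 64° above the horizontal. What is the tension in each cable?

T_L = 450.8 lb, T_R = 701.3 lb

ΣF_x = 0: −T_L·cos47° + T_R·cos64° = 0 → T_R = 1.55576·T_L.
ΣF_y = 0: T_L·sin47° + T_R·sin64° = 960.
Substitute: T_L·(0.731354 + 1.55576·0.898794) = 960 → T_L = 450.776 ≈ 450.8 lb.
Then T_R = 1.55576 × 450.776 = 701.3 lb.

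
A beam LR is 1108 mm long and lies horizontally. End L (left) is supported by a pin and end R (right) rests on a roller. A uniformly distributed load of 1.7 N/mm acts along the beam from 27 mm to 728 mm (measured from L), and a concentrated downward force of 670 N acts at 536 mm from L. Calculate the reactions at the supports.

L_x = 0, L_y = 1132 N, R_y = 730.1 N

Resultant of the distributed load: 1.7 × 701 = 1191.7 N at 377.5 mm from L.
Moments about L: R_y·1108 − (1.7·701)·377.5 − 670·536 = 0 → R_y = 808986.75/1108 = 730.132 ≈ 730.1 N.
ΣF_y = 0: L_y + 730.132 − 1.7·701 − 670 = 0 → L_y = 1132 N.
ΣF_x = 0: no horizontal applied forces, so L_x = 0.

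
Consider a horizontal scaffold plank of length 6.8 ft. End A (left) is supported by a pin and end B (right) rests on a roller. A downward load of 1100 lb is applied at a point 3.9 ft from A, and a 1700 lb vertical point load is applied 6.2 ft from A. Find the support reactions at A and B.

Taking moments about A: B_y·6.8 − 1100·3.9 − 1700·6.2 = 0 → B_y = 14830/6.8 = 2180.88 ≈ 2181 lb.
ΣF_y = 0: A_y + 2180.88 − 1100 − 1700 = 0 → A_y = 619.1 lb.
ΣF_x = 0: no horizontal applied forces, so A_x = 0.

A_x = 0, A_y = 619.1 lb, B_y = 2181 lb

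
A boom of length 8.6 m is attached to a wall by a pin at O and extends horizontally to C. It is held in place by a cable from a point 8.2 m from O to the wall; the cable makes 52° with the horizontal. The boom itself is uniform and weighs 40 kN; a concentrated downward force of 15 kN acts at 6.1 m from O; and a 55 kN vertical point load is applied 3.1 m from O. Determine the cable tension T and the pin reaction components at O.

ΣM about O: T·sin52°·8.2 − 40·4.3 − 15·6.1 − 55·3.1 = 0 → T = 434/(8.2·0.788011) = 67.1651 ≈ 67.17 kN.
ΣF_x = 0: O_x − T·cos52° = 0 → O_x = 67.1651 × 0.615661 = 41.35 kN.
ΣF_y = 0: O_y + T·sin52° − 40 − 15 − 55 = 0 → O_y = 110 − 67.1651 × 0.788011 = 57.07 kN.

T = 67.17 kN, O_x = 41.35 kN, O_y = 57.07 kN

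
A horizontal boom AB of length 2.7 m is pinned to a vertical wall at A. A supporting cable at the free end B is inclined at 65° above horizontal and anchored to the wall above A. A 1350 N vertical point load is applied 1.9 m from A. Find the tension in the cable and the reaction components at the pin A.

T = 1048 N, A_x = 443.0 N, A_y = 400.0 N

ΣM about A: T·sin65°·2.7 − 1350·1.9 = 0 → T = 2565/(2.7·0.906308) = 1048.21 ≈ 1048 N.
ΣF_x = 0: A_x − T·cos65° = 0 → A_x = 1048.21 × 0.422618 = 443.0 N.
ΣF_y = 0: A_y + T·sin65° − 1350 = 0 → A_y = 1350 − 1048.21 × 0.906308 = 400.0 N.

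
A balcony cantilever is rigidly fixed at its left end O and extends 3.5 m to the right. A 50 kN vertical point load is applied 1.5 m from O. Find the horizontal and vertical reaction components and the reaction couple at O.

O_x = 0, O_y = 50.00 kN, M_O = 75.00 kN·m

ΣF_x = 0: O_x = 0.
ΣF_y = 0: O_y − 50 = 0 → O_y = 50.00 kN.
ΣM about O: M_O − 50·1.5 = 0 → M_O = 75.00 kN·m.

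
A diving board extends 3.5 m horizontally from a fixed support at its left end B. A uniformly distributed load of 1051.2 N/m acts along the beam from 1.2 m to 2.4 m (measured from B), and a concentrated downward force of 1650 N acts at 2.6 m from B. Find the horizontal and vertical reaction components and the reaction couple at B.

B_x = 0, B_y = 2911 N, M_B = 6561 N·m

Resultant of the distributed load: 1051.2 × 1.2 = 1261.44 N at 1.8 m from B.
ΣF_x = 0: B_x = 0.
ΣF_y = 0: B_y − 1051.2·1.2 − 1650 = 0 → B_y = 2911 N.
ΣM about B: M_B − (1051.2·1.2)·1.8 − 1650·2.6 = 0 → M_B = 6561 N·m.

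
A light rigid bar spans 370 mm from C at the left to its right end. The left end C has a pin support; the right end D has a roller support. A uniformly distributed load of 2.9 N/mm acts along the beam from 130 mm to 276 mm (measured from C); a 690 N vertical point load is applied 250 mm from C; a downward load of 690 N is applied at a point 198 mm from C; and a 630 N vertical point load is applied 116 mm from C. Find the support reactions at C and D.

Resultant of the distributed load: 2.9 × 146 = 423.4 N at 203 mm from C.
Moments about C: D_y·370 − (2.9·146)·203 − 690·250 − 690·198 − 630·116 = 0 → D_y = 468150.2/370 = 1265.27 ≈ 1265 N.
ΣF_y = 0: C_y + 1265.27 − 2.9·146 − 690 − 690 − 630 = 0 → C_y = 1168 N.
ΣF_x = 0: no horizontal applied forces, so C_x = 0.

C_x = 0, C_y = 1168 N, D_y = 1265 N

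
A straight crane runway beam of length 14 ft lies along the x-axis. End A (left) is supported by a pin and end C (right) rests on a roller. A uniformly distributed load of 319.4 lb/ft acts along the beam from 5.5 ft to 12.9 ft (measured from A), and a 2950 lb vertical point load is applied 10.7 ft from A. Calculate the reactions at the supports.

Resultant of the distributed load: 319.4 × 7.4 = 2363.56 lb at 9.2 ft from A.
Taking moments about A: C_y·14 − (319.4·7.4)·9.2 − 2950·10.7 = 0 → C_y = 53309.752/14 = 3807.84 ≈ 3808 lb.
ΣF_y = 0: A_y + 3807.84 − 319.4·7.4 − 2950 = 0 → A_y = 1506 lb.
ΣF_x = 0: no horizontal applied forces, so A_x = 0.

A_x = 0, A_y = 1506 lb, C_y = 3808 lb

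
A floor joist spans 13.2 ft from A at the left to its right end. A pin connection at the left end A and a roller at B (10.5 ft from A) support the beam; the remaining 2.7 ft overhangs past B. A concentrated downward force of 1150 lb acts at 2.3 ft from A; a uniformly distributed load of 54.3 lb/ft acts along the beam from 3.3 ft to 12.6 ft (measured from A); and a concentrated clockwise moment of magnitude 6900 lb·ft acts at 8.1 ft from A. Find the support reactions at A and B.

A_x = 0, A_y = 363.6 lb, B_y = 1291 lb

Resultant of the distributed load: 54.3 × 9.3 = 504.99 lb at 7.95 ft from A.
Taking moments about A: B_y·10.5 − 1150·2.3 − (54.3·9.3)·7.95 − 6900 = 0 → B_y = 13559.6705/10.5 = 1291.4 ≈ 1291 lb.
ΣF_y = 0: A_y + 1291.4 − 1150 − 54.3·9.3 = 0 → A_y = 363.6 lb.
ΣF_x = 0: no horizontal applied forces, so A_x = 0.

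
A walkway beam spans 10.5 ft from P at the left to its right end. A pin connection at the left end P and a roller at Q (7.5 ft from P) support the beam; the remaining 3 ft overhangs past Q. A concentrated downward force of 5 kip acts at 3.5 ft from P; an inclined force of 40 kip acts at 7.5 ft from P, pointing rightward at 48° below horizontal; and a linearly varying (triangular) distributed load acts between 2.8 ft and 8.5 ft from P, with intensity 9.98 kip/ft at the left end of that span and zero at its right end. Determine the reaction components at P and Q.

Resultant of the triangular load: ½ × 9.98 × 5.7 = 28.443 kip, acting at 4.7 ft from P (one-third of the span from the peak).
Moments about P: Q_y·7.5 − 5·3.5 − 40·sin48°·7.5 − (½·9.98·5.7)·4.7 = 0 → Q_y = 374.126/7.5 = 49.8835 ≈ 49.88 kip.
ΣF_y = 0: P_y + 49.8835 − 5 − 40·sin48° − ½·9.98·5.7 = 0 → P_y = 13.29 kip.
ΣF_x = 0: P_x + 40·cos48° = 0 → P_x = -26.77 kip.

P_x = -26.77 kip, P_y = 13.29 kip, Q_y = 49.88 kip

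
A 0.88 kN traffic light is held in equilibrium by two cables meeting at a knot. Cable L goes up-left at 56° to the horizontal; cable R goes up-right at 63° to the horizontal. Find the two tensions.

ΣF_x = 0: −T_L·cos56° + T_R·cos63° = 0 → T_R = 1.23173·T_L.
ΣF_y = 0: T_L·sin56° + T_R·sin63° = 0.88.
Substitute: T_L·(0.829038 + 1.23173·0.891007) = 0.88 → T_L = 0.456783 ≈ 0.4568 kN.
Then T_R = 1.23173 × 0.456783 = 0.5626 kN.

T_L = 0.4568 kN, T_R = 0.5626 kN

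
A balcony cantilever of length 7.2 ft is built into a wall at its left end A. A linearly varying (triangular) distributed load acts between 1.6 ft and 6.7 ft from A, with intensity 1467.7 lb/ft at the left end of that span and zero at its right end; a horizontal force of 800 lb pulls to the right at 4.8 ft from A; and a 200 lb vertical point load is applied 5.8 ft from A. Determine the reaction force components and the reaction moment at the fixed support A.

Resultant of the triangular load: ½ × 1467.7 × 5.1 = 3742.635 lb, acting at 3.3 ft from A (one-third of the span from the peak).
ΣF_x = 0: A_x + 800 = 0 → A_x = -800.0 lb.
ΣF_y = 0: A_y − ½·1467.7·5.1 − 200 = 0 → A_y = 3943 lb.
ΣM about A: M_A − (½·1467.7·5.1)·3.3 − 200·5.8 = 0 → M_A = 13510 lb·ft.

A_x = -800.0 lb, A_y = 3943 lb, M_A = 13510 lb·ft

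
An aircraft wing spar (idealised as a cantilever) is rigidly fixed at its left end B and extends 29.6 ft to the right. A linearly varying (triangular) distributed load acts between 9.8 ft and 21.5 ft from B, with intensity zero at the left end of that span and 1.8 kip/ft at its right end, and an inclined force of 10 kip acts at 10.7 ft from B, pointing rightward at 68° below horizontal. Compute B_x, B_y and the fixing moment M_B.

B_x = -3.746 kip, B_y = 19.80 kip, M_B = 284.5 kip·ft

Resultant of the triangular load: ½ × 1.8 × 11.7 = 10.53 kip, acting at 17.6 ft from B (one-third of the span from the peak).
ΣF_x = 0: B_x + 10·cos68° = 0 → B_x = -3.746 kip.
ΣF_y = 0: B_y − ½·1.8·11.7 − 10·sin68° = 0 → B_y = 19.80 kip.
ΣM about B: M_B − (½·1.8·11.7)·17.6 − 10·sin68°·10.7 = 0 → M_B = 284.5 kip·ft.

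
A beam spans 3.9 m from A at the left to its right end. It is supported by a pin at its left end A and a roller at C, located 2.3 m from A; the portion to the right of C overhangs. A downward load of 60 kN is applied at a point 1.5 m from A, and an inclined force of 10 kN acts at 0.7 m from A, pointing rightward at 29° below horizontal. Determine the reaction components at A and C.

Taking moments about A: C_y·2.3 − 60·1.5 − 10·sin29°·0.7 = 0 → C_y = 93.3937/2.3 = 40.606 ≈ 40.61 kN.
ΣF_y = 0: A_y + 40.606 − 60 − 10·sin29° = 0 → A_y = 24.24 kN.
ΣF_x = 0: A_x + 10·cos29° = 0 → A_x = -8.746 kN.

A_x = -8.746 kN, A_y = 24.24 kN, C_y = 40.61 kN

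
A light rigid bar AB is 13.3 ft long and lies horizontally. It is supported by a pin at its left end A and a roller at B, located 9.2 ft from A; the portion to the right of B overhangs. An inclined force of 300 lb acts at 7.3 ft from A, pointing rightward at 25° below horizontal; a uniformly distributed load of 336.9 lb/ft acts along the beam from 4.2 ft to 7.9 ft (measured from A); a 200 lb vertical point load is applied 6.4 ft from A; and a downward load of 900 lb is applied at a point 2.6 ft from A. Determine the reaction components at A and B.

Resultant of the distributed load: 336.9 × 3.7 = 1246.53 lb at 6.05 ft from A.
Taking moments about A: B_y·9.2 − 300·sin25°·7.3 − (336.9·3.7)·6.05 − 200·6.4 − 900·2.6 = 0 → B_y = 12087/9.2 = 1313.8 ≈ 1314 lb.
ΣF_y = 0: A_y + 1313.8 − 300·sin25° − 336.9·3.7 − 200 − 900 = 0 → A_y = 1160 lb.
ΣF_x = 0: A_x + 300·cos25° = 0 → A_x = -271.9 lb.

A_x = -271.9 lb, A_y = 1160 lb, B_y = 1314 lb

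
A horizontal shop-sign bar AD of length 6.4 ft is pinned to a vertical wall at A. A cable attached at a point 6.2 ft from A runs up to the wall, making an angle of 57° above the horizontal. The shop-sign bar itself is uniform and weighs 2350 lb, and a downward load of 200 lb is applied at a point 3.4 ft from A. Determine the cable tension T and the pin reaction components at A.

T = 1577 lb, A_x = 858.9 lb, A_y = 1227 lb

ΣM about A: T·sin57°·6.2 − 2350·3.2 − 200·3.4 = 0 → T = 8200/(6.2·0.838671) = 1577 lb.
ΣF_x = 0: A_x − T·cos57° = 0 → A_x = 1577 × 0.544639 = 858.9 lb.
ΣF_y = 0: A_y + T·sin57° − 2350 − 200 = 0 → A_y = 2550 − 1577 × 0.838671 = 1227 lb.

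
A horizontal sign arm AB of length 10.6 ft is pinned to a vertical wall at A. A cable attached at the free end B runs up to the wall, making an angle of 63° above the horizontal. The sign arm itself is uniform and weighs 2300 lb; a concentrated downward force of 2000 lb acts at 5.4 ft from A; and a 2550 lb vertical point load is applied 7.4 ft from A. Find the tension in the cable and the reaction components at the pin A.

ΣM about A: T·sin63°·10.6 − 2300·5.3 − 2000·5.4 − 2550·7.4 = 0 → T = 41860/(10.6·0.891007) = 4432.13 ≈ 4432 lb.
ΣF_x = 0: A_x − T·cos63° = 0 → A_x = 4432.13 × 0.45399 = 2012 lb.
ΣF_y = 0: A_y + T·sin63° − 2300 − 2000 − 2550 = 0 → A_y = 6850 − 4432.13 × 0.891007 = 2901 lb.

T = 4432 lb, A_x = 2012 lb, A_y = 2901 lb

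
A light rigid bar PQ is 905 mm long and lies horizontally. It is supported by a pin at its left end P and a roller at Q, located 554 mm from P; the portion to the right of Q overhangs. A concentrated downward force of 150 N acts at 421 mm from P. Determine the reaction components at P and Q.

P_x = 0, P_y = 36.01 N, Q_y = 114.0 N

ΣM about P: Q_y·554 − 150·421 = 0 → Q_y = 63150/554 = 113.989 ≈ 114.0 N.
ΣF_y = 0: P_y + 113.989 − 150 = 0 → P_y = 36.01 N.
ΣF_x = 0: no horizontal applied forces, so P_x = 0.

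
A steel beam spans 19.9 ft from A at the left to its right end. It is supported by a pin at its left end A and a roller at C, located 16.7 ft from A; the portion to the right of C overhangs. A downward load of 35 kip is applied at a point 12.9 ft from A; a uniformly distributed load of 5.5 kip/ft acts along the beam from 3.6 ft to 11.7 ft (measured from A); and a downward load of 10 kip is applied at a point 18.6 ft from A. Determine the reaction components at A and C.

A_x = 0, A_y = 30.97 kip, C_y = 58.58 kip

Resultant of the distributed load: 5.5 × 8.1 = 44.55 kip at 7.65 ft from A.
Taking moments about A: C_y·16.7 − 35·12.9 − (5.5·8.1)·7.65 − 10·18.6 = 0 → C_y = 978.3075/16.7 = 58.5813 ≈ 58.58 kip.
ΣF_y = 0: A_y + 58.5813 − 35 − 5.5·8.1 − 10 = 0 → A_y = 30.97 kip.
ΣF_x = 0: no horizontal applied forces, so A_x = 0.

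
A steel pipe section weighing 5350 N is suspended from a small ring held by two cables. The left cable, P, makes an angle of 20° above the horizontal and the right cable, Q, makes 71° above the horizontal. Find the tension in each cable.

ΣF_x = 0: −T_P·cos20° + T_Q·cos71° = 0 → T_Q = 2.88632·T_P.
ΣF_y = 0: T_P·sin20° + T_Q·sin71° = 5350.
Substitute: T_P·(0.34202 + 2.88632·0.945519) = 5350 → T_P = 1742.05 ≈ 1742 N.
Then T_Q = 2.88632 × 1742.05 = 5028 N.

T_P = 1742 N, T_Q = 5028 N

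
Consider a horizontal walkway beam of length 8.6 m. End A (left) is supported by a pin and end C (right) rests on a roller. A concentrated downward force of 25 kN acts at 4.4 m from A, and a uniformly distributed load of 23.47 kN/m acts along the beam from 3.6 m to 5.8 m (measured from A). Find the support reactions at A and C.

Resultant of the distributed load: 23.47 × 2.2 = 51.634 kN at 4.7 m from A.
ΣM about A: C_y·8.6 − 25·4.4 − (23.47·2.2)·4.7 = 0 → C_y = 352.6798/8.6 = 41.0093 ≈ 41.01 kN.
ΣF_y = 0: A_y + 41.0093 − 25 − 23.47·2.2 = 0 → A_y = 35.62 kN.
ΣF_x = 0: no horizontal applied forces, so A_x = 0.

A_x = 0, A_y = 35.62 kN, C_y = 41.01 kN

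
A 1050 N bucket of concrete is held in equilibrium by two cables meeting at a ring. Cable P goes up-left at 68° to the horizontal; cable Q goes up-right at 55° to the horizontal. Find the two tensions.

T_P = 718.1 N, T_Q = 469.0 N

ΣF_x = 0: −T_P·cos68° + T_Q·cos55° = 0 → T_Q = 0.653107·T_P.
ΣF_y = 0: T_P·sin68° + T_Q·sin55° = 1050.
Substitute: T_P·(0.927184 + 0.653107·0.819152) = 1050 → T_P = 718.107 ≈ 718.1 N.
Then T_Q = 0.653107 × 718.107 = 469.0 N.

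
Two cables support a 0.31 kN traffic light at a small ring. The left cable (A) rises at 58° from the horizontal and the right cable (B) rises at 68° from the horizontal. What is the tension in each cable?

ΣF_x = 0: −T_A·cos58° + T_B·cos68° = 0 → T_B = 1.4146·T_A.
ΣF_y = 0: T_A·sin58° + T_B·sin68° = 0.31.
Substitute: T_A·(0.848048 + 1.4146·0.927184) = 0.31 → T_A = 0.143542 ≈ 0.1435 kN.
Then T_B = 1.4146 × 0.143542 = 0.2031 kN.

T_A = 0.1435 kN, T_B = 0.2031 kN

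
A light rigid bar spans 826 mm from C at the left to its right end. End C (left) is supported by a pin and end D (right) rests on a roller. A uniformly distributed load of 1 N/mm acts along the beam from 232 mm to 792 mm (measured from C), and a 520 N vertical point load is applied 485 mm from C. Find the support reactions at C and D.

C_x = 0, C_y = 427.6 N, D_y = 652.4 N

Resultant of the distributed load: 1 × 560 = 560 N at 512 mm from C.
Moments about C: D_y·826 − (1·560)·512 − 520·485 = 0 → D_y = 538920/826 = 652.446 ≈ 652.4 N.
ΣF_y = 0: C_y + 652.446 − 1·560 − 520 = 0 → C_y = 427.6 N.
ΣF_x = 0: no horizontal applied forces, so C_x = 0.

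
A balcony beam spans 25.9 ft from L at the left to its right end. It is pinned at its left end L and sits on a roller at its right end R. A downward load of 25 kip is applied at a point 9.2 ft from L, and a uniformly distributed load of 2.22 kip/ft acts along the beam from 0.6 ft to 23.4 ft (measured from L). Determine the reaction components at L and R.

Resultant of the distributed load: 2.22 × 22.8 = 50.616 kip at 12 ft from L.
Moments about L: R_y·25.9 − 25·9.2 − (2.22·22.8)·12 = 0 → R_y = 837.392/25.9 = 32.3317 ≈ 32.33 kip.
ΣF_y = 0: L_y + 32.3317 − 25 − 2.22·22.8 = 0 → L_y = 43.28 kip.
ΣF_x = 0: no horizontal applied forces, so L_x = 0.

L_x = 0, L_y = 43.28 kip, R_y = 32.33 kip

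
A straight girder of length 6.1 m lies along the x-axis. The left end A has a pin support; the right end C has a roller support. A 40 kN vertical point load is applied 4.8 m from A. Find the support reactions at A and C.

Moments about A: C_y·6.1 − 40·4.8 = 0 → C_y = 192/6.1 = 31.4754 ≈ 31.48 kN.
ΣF_y = 0: A_y + 31.4754 − 40 = 0 → A_y = 8.525 kN.
ΣF_x = 0: no horizontal applied forces, so A_x = 0.

A_x = 0, A_y = 8.525 kN, C_y = 31.48 kN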